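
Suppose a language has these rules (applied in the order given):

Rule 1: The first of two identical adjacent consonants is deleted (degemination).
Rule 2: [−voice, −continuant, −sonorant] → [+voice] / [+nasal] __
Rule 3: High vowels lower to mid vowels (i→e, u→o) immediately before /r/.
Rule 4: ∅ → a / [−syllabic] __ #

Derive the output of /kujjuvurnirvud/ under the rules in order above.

kujuvornervuda

Rule 1 (degemination): /jj/ is a geminate; the first /j/ deletes. /kujjuvurnirvud/ → kujuvurnirvud.
Rule 2 (post-nasal voicing): no segment meets the environment; /kujuvurnirvud/ is unchanged.
Rule 3 (pre-rhotic lowering): /u/ is a high vowel immediately before /r/, so it lowers to [o]. /i/ is a high vowel immediately before /r/, so it lowers to [e]. /kujuvurnirvud/ → kujuvornervud.
Rule 4 (final a-epenthesis): the form ends in the consonant /d/, so [a] is inserted word-finally. /kujuvornervud/ → kujuvornervuda.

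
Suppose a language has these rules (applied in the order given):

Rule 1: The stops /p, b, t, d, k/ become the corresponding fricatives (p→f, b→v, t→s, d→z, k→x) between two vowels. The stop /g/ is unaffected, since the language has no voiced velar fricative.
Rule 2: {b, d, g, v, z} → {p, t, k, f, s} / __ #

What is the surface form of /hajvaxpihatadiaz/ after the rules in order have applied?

hajvaxpihasazias

Rule 1 (intervocalic spirantization): /t/ is a stop between vowels /a/ and /a/, so it spirantizes to the fricative [s]. /d/ is a stop between vowels /a/ and /i/, so it spirantizes to the fricative [z]. /hajvaxpihatadiaz/ → hajvaxpihasaziaz.
Rule 2 (final devoicing): /z/ is a voiced obstruent in word-final position, so it devoices to [s]. /hajvaxpihasaziaz/ → hajvaxpihasazias.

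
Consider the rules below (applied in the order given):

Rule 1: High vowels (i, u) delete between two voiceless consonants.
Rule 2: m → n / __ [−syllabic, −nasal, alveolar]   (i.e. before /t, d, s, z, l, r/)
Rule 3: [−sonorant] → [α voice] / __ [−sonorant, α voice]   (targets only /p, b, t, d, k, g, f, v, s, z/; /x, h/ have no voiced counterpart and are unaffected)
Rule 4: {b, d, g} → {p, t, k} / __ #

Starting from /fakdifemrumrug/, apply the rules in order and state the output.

fagdifenrunruk

Rule 1 (high vowel syncope): no segment meets the environment; /fakdifemrumrug/ is unchanged.
Rule 2 (nasal place assimilation): /m/ precedes the alveolar consonant /r/, so it assimilates in place to [n]. /m/ precedes the alveolar consonant /r/, so it assimilates in place to [n]. /fakdifemrumrug/ → fakdifenrunrug.
Rule 3 (regressive voicing assimilation): /k/ precedes the voiced obstruent /d/, so it voices to [g] by assimilation. /fakdifenrunrug/ → fagdifenrunrug.
Rule 4 (final devoicing): /g/ is a voiced stop in word-final position, so it devoices to [k]. /fagdifenrunrug/ → fagdifenrunruk.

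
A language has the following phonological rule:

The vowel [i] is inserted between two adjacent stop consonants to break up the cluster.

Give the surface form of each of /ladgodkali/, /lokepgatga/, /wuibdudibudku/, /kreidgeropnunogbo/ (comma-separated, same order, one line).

/ladgodkali/: /d/ and /g/ form a stop–stop cluster, so [i] is inserted between them. /d/ and /k/ form a stop–stop cluster, so [i] is inserted between them. → [ladigodikali].
/lokepgatga/: /p/ and /g/ form a stop–stop cluster, so [i] is inserted between them. /t/ and /g/ form a stop–stop cluster, so [i] is inserted between them. → [lokepigatiga].
/wuibdudibudku/: /b/ and /d/ form a stop–stop cluster, so [i] is inserted between them. /d/ and /k/ form a stop–stop cluster, so [i] is inserted between them. → [wuibidudibudiku].
/kreidgeropnunogbo/: /d/ and /g/ form a stop–stop cluster, so [i] is inserted between them. /g/ and /b/ form a stop–stop cluster, so [i] is inserted between them. → [kreidigeropnunogibo].

ladigodikali, lokepigatiga, wuibidudibudiku, kreidigeropnunogibo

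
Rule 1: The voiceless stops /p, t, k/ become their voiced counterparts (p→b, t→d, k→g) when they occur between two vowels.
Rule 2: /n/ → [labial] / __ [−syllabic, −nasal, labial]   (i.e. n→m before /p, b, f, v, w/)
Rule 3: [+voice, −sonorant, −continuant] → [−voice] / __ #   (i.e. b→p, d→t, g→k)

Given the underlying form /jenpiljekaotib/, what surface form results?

jempiljegaodip

Rule 1 (intervocalic voicing): /k/ is a voiceless stop between vowels /e/ and /a/, so it voices to [g]. /t/ is a voiceless stop between vowels /o/ and /i/, so it voices to [d]. /jenpiljekaotib/ → jenpiljegaodib.
Rule 2 (nasal place assimilation): /n/ precedes the labial consonant /p/, so it assimilates in place to [m]. /jenpiljegaodib/ → jempiljegaodib.
Rule 3 (final devoicing): /b/ is a voiced stop in word-final position, so it devoices to [p]. /jempiljegaodib/ → jempiljegaodip.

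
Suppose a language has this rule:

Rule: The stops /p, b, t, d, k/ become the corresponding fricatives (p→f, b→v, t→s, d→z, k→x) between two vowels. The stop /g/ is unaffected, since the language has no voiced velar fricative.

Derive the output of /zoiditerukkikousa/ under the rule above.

zoiziserukkixousa

/d/ is a stop between vowels /i/ and /i/, so it spirantizes to the fricative [z].
/t/ is a stop between vowels /i/ and /e/, so it spirantizes to the fricative [s].
/k/ is a stop between vowels /i/ and /o/, so it spirantizes to the fricative [x].
The other instances of /k/ do not occur in the required environment and remain unchanged.
Surface form: [zoiziserukkixousa].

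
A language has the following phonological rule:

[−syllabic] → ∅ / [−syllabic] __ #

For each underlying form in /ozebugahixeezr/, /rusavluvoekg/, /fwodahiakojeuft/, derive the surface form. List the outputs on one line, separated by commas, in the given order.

ozebugahixeez, rusavluvoek, fwodahiakojeuf

/ozebugahixeezr/: /r/ is the second consonant of a word-final cluster /zr/, so it deletes. → [ozebugahixeez].
/rusavluvoekg/: /g/ is the second consonant of a word-final cluster /kg/, so it deletes. → [rusavluvoek].
/fwodahiakojeuft/: /t/ is the second consonant of a word-final cluster /ft/, so it deletes. → [fwodahiakojeuf].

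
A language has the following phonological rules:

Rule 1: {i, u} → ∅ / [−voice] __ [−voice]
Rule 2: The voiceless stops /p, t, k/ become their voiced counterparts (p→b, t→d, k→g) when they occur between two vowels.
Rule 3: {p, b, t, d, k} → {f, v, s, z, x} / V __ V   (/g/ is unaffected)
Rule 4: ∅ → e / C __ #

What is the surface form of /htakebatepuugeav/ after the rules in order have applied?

Rule 1 (high vowel syncope): no segment meets the environment; /htakebatepuugeav/ is unchanged.
Rule 2 (intervocalic voicing): /k/ is a voiceless stop between vowels /a/ and /e/, so it voices to [g]. /t/ is a voiceless stop between vowels /a/ and /e/, so it voices to [d]. /p/ is a voiceless stop between vowels /e/ and /u/, so it voices to [b]. /htakebatepuugeav/ → htagebadebuugeav.
Rule 3 (intervocalic spirantization): /b/ is a stop between vowels /e/ and /a/, so it spirantizes to the fricative [v]. /d/ is a stop between vowels /a/ and /e/, so it spirantizes to the fricative [z]. /b/ is a stop between vowels /e/ and /u/, so it spirantizes to the fricative [v]. /htagebadebuugeav/ → htagevazevuugeav.
Rule 4 (final e-epenthesis): the form ends in the consonant /v/, so [e] is inserted word-finally. /htagevazevuugeav/ → htagevazevuugeave.

htagevazevuugeave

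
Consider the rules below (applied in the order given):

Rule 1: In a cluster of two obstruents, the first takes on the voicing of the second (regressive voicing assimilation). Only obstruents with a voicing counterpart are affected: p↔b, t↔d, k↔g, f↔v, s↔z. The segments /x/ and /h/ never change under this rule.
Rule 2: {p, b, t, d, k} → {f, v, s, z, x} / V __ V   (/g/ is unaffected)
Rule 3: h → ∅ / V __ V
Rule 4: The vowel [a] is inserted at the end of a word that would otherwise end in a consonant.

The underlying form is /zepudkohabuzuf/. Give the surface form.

zefutkoavuzufa

Rule 1 (regressive voicing assimilation): /d/ precedes the voiceless obstruent /k/, so it devoices to [t] by assimilation. /zepudkohabuzuf/ → zeputkohabuzuf.
Rule 2 (intervocalic spirantization): /p/ is a stop between vowels /e/ and /u/, so it spirantizes to the fricative [f]. /b/ is a stop between vowels /a/ and /u/, so it spirantizes to the fricative [v]. /zeputkohabuzuf/ → zefutkohavuzuf.
Rule 3 (intervocalic h-deletion): /h/ occurs between vowels /o/ and /a/, so it deletes. /zefutkohavuzuf/ → zefutkoavuzuf.
Rule 4 (final a-epenthesis): the form ends in the consonant /f/, so [a] is inserted word-finally. /zefutkoavuzuf/ → zefutkoavuzufa.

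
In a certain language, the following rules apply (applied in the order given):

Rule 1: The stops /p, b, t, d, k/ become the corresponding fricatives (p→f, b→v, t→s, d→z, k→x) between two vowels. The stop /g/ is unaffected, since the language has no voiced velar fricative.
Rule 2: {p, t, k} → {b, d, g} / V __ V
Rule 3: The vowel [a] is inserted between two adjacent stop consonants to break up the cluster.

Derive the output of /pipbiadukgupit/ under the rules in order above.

Rule 1 (intervocalic spirantization): /d/ is a stop between vowels /a/ and /u/, so it spirantizes to the fricative [z]. /p/ is a stop between vowels /u/ and /i/, so it spirantizes to the fricative [f]. /pipbiadukgupit/ → pipbiazukgufit.
Rule 2 (intervocalic voicing): no segment meets the environment; /pipbiazukgufit/ is unchanged.
Rule 3 (stop-cluster a-epenthesis): /p/ and /b/ form a stop–stop cluster, so [a] is inserted between them. /k/ and /g/ form a stop–stop cluster, so [a] is inserted between them. /pipbiazukgufit/ → pipabiazukagufit.

pipabiazukagufit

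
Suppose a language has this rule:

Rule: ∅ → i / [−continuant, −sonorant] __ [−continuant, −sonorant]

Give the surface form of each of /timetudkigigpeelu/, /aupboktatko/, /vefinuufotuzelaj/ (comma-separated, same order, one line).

timetudikigigipeelu, aupibokitatiko, vefinuufotuzelaj

/timetudkigigpeelu/: /d/ and /k/ form a stop–stop cluster, so [i] is inserted between them. /g/ and /p/ form a stop–stop cluster, so [i] is inserted between them. → [timetudikigigipeelu].
/aupboktatko/: /p/ and /b/ form a stop–stop cluster, so [i] is inserted between them. /k/ and /t/ form a stop–stop cluster, so [i] is inserted between them. /t/ and /k/ form a stop–stop cluster, so [i] is inserted between them. → [aupibokitatiko].
/vefinuufotuzelaj/: the rule's environment is not met; surfaces unchanged as [vefinuufotuzelaj].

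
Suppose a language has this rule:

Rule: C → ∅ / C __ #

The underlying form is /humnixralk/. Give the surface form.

/k/ is the second consonant of a word-final cluster /lk/, so it deletes.
The other instances of /h/, /m/, /n/, /x/, /r/, /l/ do not occur in the required environment and remain unchanged.
Surface form: [humnixral].

humnixral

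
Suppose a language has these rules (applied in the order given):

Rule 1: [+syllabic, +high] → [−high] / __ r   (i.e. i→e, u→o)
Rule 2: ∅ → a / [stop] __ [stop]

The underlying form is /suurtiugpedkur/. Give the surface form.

suortiugapedakor

Rule 1 (pre-rhotic lowering): /u/ is a high vowel immediately before /r/, so it lowers to [o]. /u/ is a high vowel immediately before /r/, so it lowers to [o]. /suurtiugpedkur/ → suortiugpedkor.
Rule 2 (stop-cluster a-epenthesis): /g/ and /p/ form a stop–stop cluster, so [a] is inserted between them. /d/ and /k/ form a stop–stop cluster, so [a] is inserted between them. /suortiugpedkor/ → suortiugapedakor.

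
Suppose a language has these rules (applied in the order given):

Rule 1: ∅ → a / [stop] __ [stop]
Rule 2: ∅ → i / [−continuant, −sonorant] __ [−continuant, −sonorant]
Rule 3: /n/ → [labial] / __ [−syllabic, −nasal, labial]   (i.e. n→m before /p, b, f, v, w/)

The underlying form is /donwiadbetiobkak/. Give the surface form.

domwiadabetiobakak

Rule 1 (stop-cluster a-epenthesis): /d/ and /b/ form a stop–stop cluster, so [a] is inserted between them. /b/ and /k/ form a stop–stop cluster, so [a] is inserted between them. /donwiadbetiobkak/ → donwiadabetiobakak.
Rule 2 (stop-cluster i-epenthesis): no segment meets the environment; /donwiadabetiobakak/ is unchanged.
Rule 3 (nasal place assimilation): /n/ precedes the labial consonant /w/, so it assimilates in place to [m]. /donwiadabetiobakak/ → domwiadabetiobakak.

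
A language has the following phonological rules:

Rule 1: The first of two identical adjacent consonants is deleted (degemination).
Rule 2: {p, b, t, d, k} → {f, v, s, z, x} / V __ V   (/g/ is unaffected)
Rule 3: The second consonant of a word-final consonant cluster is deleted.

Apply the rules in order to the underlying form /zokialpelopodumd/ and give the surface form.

Rule 1 (degemination): no segment meets the environment; /zokialpelopodumd/ is unchanged.
Rule 2 (intervocalic spirantization): /k/ is a stop between vowels /o/ and /i/, so it spirantizes to the fricative [x]. /p/ is a stop between vowels /o/ and /o/, so it spirantizes to the fricative [f]. /d/ is a stop between vowels /o/ and /u/, so it spirantizes to the fricative [z]. /zokialpelopodumd/ → zoxialpelofozumd.
Rule 3 (final cluster simplification): /d/ is the second consonant of a word-final cluster /md/, so it deletes. /zoxialpelofozumd/ → zoxialpelofozum.

zoxialpelofozum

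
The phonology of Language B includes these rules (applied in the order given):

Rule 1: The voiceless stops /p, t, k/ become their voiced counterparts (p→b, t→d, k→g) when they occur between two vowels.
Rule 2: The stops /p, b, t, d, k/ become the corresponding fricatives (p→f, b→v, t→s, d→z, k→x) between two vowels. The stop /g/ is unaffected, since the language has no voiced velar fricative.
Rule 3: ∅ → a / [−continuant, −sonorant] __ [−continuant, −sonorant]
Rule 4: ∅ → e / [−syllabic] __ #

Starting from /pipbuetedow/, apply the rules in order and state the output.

Rule 1 (intervocalic voicing): /t/ is a voiceless stop between vowels /e/ and /e/, so it voices to [d]. /pipbuetedow/ → pipbuededow.
Rule 2 (intervocalic spirantization): /d/ is a stop between vowels /e/ and /e/, so it spirantizes to the fricative [z]. /d/ is a stop between vowels /e/ and /o/, so it spirantizes to the fricative [z]. /pipbuededow/ → pipbuezezow.
Rule 3 (stop-cluster a-epenthesis): /p/ and /b/ form a stop–stop cluster, so [a] is inserted between them. /pipbuezezow/ → pipabuezezow.
Rule 4 (final e-epenthesis): the form ends in the consonant /w/, so [e] is inserted word-finally. /pipabuezezow/ → pipabuezezowe.

pipabuezezowe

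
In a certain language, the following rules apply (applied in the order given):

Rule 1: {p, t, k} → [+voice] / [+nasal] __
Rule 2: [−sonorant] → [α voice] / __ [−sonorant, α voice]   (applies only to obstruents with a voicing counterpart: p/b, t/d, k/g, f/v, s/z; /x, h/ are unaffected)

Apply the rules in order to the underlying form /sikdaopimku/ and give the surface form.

sigdaopimgu

Rule 1 (post-nasal voicing): /k/ is a voiceless stop immediately after the nasal /m/, so it voices to [g]. /sikdaopimku/ → sikdaopimgu.
Rule 2 (regressive voicing assimilation): /k/ precedes the voiced obstruent /d/, so it voices to [g] by assimilation. /sikdaopimgu/ → sigdaopimgu.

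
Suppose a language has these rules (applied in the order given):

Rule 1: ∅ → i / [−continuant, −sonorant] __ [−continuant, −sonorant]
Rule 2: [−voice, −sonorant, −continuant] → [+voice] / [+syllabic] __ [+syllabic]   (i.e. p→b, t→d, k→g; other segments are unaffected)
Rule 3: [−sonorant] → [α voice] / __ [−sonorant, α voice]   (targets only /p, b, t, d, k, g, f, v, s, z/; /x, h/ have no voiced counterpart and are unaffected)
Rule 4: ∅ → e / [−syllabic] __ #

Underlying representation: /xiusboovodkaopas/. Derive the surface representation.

xiuzboovodigaobase

Rule 1 (stop-cluster i-epenthesis): /d/ and /k/ form a stop–stop cluster, so [i] is inserted between them. /xiusboovodkaopas/ → xiusboovodikaopas.
Rule 2 (intervocalic voicing): /k/ is a voiceless stop between vowels /i/ and /a/, so it voices to [g]. /p/ is a voiceless stop between vowels /o/ and /a/, so it voices to [b]. /xiusboovodikaopas/ → xiusboovodigaobas.
Rule 3 (regressive voicing assimilation): /s/ precedes the voiced obstruent /b/, so it voices to [z] by assimilation. /xiusboovodigaobas/ → xiuzboovodigaobas.
Rule 4 (final e-epenthesis): the form ends in the consonant /s/, so [e] is inserted word-finally. /xiuzboovodigaobas/ → xiuzboovodigaobase.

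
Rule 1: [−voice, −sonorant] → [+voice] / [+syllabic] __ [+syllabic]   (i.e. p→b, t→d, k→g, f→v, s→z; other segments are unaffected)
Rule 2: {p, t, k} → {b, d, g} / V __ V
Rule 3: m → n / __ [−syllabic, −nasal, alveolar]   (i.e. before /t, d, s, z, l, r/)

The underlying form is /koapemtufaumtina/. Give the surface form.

koabentuvauntina

Rule 1 (intervocalic voicing): /p/ is a voiceless obstruent between vowels /a/ and /e/, so it voices to [b]. /f/ is a voiceless obstruent between vowels /u/ and /a/, so it voices to [v]. /koapemtufaumtina/ → koabemtuvaumtina.
Rule 2 (intervocalic voicing): no segment meets the environment; /koabemtuvaumtina/ is unchanged.
Rule 3 (nasal place assimilation): /m/ precedes the alveolar consonant /t/, so it assimilates in place to [n]. /m/ precedes the alveolar consonant /t/, so it assimilates in place to [n]. /koabemtuvaumtina/ → koabentuvauntina.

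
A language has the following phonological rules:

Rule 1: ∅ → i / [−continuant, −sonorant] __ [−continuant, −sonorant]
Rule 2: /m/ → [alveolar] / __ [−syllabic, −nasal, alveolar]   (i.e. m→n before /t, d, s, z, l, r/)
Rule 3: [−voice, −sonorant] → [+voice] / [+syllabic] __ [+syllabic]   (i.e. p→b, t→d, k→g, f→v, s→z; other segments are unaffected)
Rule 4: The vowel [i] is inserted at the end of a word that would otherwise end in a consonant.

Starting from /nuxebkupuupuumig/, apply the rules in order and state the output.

nuxebigubuubuumigi

Rule 1 (stop-cluster i-epenthesis): /b/ and /k/ form a stop–stop cluster, so [i] is inserted between them. /nuxebkupuupuumig/ → nuxebikupuupuumig.
Rule 2 (nasal place assimilation): no segment meets the environment; /nuxebikupuupuumig/ is unchanged.
Rule 3 (intervocalic voicing): /k/ is a voiceless obstruent between vowels /i/ and /u/, so it voices to [g]. /p/ is a voiceless obstruent between vowels /u/ and /u/, so it voices to [b]. /p/ is a voiceless obstruent between vowels /u/ and /u/, so it voices to [b]. /nuxebikupuupuumig/ → nuxebigubuubuumig.
Rule 4 (final i-epenthesis): the form ends in the consonant /g/, so [i] is inserted word-finally. /nuxebigubuubuumig/ → nuxebigubuubuumigi.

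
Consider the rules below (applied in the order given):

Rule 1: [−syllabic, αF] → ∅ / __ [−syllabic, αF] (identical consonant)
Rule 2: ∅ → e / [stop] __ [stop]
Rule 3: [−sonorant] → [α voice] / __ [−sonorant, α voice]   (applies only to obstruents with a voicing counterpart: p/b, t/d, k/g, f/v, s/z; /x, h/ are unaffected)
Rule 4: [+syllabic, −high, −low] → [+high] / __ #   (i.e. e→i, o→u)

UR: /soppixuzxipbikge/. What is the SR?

Rule 1 (degemination): /pp/ is a geminate; the first /p/ deletes. /soppixuzxipbikge/ → sopixuzxipbikge.
Rule 2 (stop-cluster e-epenthesis): /p/ and /b/ form a stop–stop cluster, so [e] is inserted between them. /k/ and /g/ form a stop–stop cluster, so [e] is inserted between them. /sopixuzxipbikge/ → sopixuzxipebikege.
Rule 3 (regressive voicing assimilation): /z/ precedes the voiceless obstruent /x/, so it devoices to [s] by assimilation. /sopixuzxipebikege/ → sopixusxipebikege.
Rule 4 (final vowel raising): /e/ is a mid vowel in word-final position, so it raises to [i]. /sopixusxipebikege/ → sopixusxipebikegi.

sopixusxipebikegi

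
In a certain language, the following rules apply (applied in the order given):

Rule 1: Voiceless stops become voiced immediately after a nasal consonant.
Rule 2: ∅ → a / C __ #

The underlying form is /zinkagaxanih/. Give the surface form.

zingagaxaniha

Rule 1 (post-nasal voicing): /k/ is a voiceless stop immediately after the nasal /n/, so it voices to [g]. /zinkagaxanih/ → zingagaxanih.
Rule 2 (final a-epenthesis): the form ends in the consonant /h/, so [a] is inserted word-finally. /zingagaxanih/ → zingagaxaniha.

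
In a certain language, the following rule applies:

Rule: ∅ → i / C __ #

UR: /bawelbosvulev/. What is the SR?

bawelbosvulevi

the form ends in the consonant /v/, so [i] is inserted word-finally.
Surface form: [bawelbosvulevi].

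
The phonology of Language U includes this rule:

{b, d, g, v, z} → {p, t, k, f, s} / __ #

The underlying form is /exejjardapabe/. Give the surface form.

No segment of /exejjardapabe/ meets the structural description of the rule, so the form surfaces unchanged.

exejjardapabe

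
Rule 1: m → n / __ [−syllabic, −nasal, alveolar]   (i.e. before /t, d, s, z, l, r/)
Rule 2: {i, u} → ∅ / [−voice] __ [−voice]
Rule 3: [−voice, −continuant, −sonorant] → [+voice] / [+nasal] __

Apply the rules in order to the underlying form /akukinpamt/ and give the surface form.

akkinband

Rule 1 (nasal place assimilation): /m/ precedes the alveolar consonant /t/, so it assimilates in place to [n]. /akukinpamt/ → akukinpant.
Rule 2 (high vowel syncope): /u/ is a high vowel flanked by voiceless consonants /k/ and /k/, so it deletes. /akukinpant/ → akkinpant.
Rule 3 (post-nasal voicing): /p/ is a voiceless stop immediately after the nasal /n/, so it voices to [b]. /t/ is a voiceless stop immediately after the nasal /n/, so it voices to [d]. /akkinpant/ → akkinband.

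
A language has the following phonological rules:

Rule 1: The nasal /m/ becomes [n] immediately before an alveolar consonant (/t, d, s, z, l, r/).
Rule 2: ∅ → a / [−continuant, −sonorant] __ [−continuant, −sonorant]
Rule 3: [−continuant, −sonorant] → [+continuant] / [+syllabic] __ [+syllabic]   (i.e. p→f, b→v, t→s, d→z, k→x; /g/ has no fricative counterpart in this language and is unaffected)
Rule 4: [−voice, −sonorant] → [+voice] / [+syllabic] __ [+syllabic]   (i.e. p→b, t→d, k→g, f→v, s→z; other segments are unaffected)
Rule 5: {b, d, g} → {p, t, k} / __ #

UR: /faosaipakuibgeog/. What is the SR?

Rule 1 (nasal place assimilation): no segment meets the environment; /faosaipakuibgeog/ is unchanged.
Rule 2 (stop-cluster a-epenthesis): /b/ and /g/ form a stop–stop cluster, so [a] is inserted between them. /faosaipakuibgeog/ → faosaipakuibageog.
Rule 3 (intervocalic spirantization): /p/ is a stop between vowels /i/ and /a/, so it spirantizes to the fricative [f]. /k/ is a stop between vowels /a/ and /u/, so it spirantizes to the fricative [x]. /b/ is a stop between vowels /i/ and /a/, so it spirantizes to the fricative [v]. /faosaipakuibageog/ → faosaifaxuivageog.
Rule 4 (intervocalic voicing): /s/ is a voiceless obstruent between vowels /o/ and /a/, so it voices to [z]. /f/ is a voiceless obstruent between vowels /i/ and /a/, so it voices to [v]. /faosaifaxuivageog/ → faozaivaxuivageog.
Rule 5 (final devoicing): /g/ is a voiced stop in word-final position, so it devoices to [k]. /faozaivaxuivageog/ → faozaivaxuivageok.

faozaivaxuivageok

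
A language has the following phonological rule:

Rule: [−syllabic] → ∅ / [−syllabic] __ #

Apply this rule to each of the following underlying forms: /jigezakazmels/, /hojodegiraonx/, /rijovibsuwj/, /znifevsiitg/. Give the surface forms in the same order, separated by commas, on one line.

jigezakazmel, hojodegiraon, rijovibsuw, znifevsiit

/jigezakazmels/: /s/ is the second consonant of a word-final cluster /ls/, so it deletes. → [jigezakazmel].
/hojodegiraonx/: /x/ is the second consonant of a word-final cluster /nx/, so it deletes. → [hojodegiraon].
/rijovibsuwj/: /j/ is the second consonant of a word-final cluster /wj/, so it deletes. → [rijovibsuw].
/znifevsiitg/: /g/ is the second consonant of a word-final cluster /tg/, so it deletes. → [znifevsiit].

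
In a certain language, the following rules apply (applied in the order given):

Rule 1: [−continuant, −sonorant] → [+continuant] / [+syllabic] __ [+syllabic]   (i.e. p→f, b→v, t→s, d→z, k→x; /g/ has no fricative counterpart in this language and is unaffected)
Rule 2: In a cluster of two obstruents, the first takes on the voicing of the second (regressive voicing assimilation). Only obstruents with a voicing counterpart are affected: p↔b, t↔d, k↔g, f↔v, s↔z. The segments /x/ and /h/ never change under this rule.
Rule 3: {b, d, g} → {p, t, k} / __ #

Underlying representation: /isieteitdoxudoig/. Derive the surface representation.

Rule 1 (intervocalic spirantization): /t/ is a stop between vowels /e/ and /e/, so it spirantizes to the fricative [s]. /d/ is a stop between vowels /u/ and /o/, so it spirantizes to the fricative [z]. /isieteitdoxudoig/ → isieseitdoxuzoig.
Rule 2 (regressive voicing assimilation): /t/ precedes the voiced obstruent /d/, so it voices to [d] by assimilation. /isieseitdoxuzoig/ → isieseiddoxuzoig.
Rule 3 (final devoicing): /g/ is a voiced stop in word-final position, so it devoices to [k]. /isieseiddoxuzoig/ → isieseiddoxuzoik.

isieseiddoxuzoik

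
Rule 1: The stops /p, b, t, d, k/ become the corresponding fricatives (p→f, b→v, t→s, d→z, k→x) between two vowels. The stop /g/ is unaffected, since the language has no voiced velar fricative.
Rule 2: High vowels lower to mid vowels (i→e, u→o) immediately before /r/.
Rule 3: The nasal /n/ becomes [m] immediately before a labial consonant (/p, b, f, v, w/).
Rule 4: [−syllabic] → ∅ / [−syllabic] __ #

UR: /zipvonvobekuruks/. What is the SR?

zipvomvovexoruk

Rule 1 (intervocalic spirantization): /b/ is a stop between vowels /o/ and /e/, so it spirantizes to the fricative [v]. /k/ is a stop between vowels /e/ and /u/, so it spirantizes to the fricative [x]. /zipvonvobekuruks/ → zipvonvovexuruks.
Rule 2 (pre-rhotic lowering): /u/ is a high vowel immediately before /r/, so it lowers to [o]. /zipvonvovexuruks/ → zipvonvovexoruks.
Rule 3 (nasal place assimilation): /n/ precedes the labial consonant /v/, so it assimilates in place to [m]. /zipvonvovexoruks/ → zipvomvovexoruks.
Rule 4 (final cluster simplification): /s/ is the second consonant of a word-final cluster /ks/, so it deletes. /zipvomvovexoruks/ → zipvomvovexoruk.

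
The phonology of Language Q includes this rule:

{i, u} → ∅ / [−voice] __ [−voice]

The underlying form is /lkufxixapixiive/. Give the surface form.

/u/ is a high vowel flanked by voiceless consonants /k/ and /f/, so it deletes.
/i/ is a high vowel flanked by voiceless consonants /x/ and /x/, so it deletes.
/i/ is a high vowel flanked by voiceless consonants /p/ and /x/, so it deletes.
Surface form: [lkfxxapxiive].

lkfxxapxiive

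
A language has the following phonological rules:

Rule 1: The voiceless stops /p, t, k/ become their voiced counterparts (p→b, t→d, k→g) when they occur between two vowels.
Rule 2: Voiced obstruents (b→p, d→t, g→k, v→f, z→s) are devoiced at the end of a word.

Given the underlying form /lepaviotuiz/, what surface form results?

lebavioduis

Rule 1 (intervocalic voicing): /p/ is a voiceless stop between vowels /e/ and /a/, so it voices to [b]. /t/ is a voiceless stop between vowels /o/ and /u/, so it voices to [d]. /lepaviotuiz/ → lebavioduiz.
Rule 2 (final devoicing): /z/ is a voiced obstruent in word-final position, so it devoices to [s]. /lebavioduiz/ → lebavioduis.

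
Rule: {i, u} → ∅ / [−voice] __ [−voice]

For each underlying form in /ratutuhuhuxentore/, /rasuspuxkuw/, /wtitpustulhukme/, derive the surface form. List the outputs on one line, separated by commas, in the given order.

ratthhxentore, rasspxkuw, wttpstulhkme

/ratutuhuhuxentore/: /u/ is a high vowel flanked by voiceless consonants /t/ and /t/, so it deletes. /u/ is a high vowel flanked by voiceless consonants /t/ and /h/, so it deletes. /u/ is a high vowel flanked by voiceless consonants /h/ and /h/, so it deletes. /u/ is a high vowel flanked by voiceless consonants /h/ and /x/, so it deletes. → [ratthhxentore].
/rasuspuxkuw/: /u/ is a high vowel flanked by voiceless consonants /s/ and /s/, so it deletes. /u/ is a high vowel flanked by voiceless consonants /p/ and /x/, so it deletes. → [rasspxkuw].
/wtitpustulhukme/: /i/ is a high vowel flanked by voiceless consonants /t/ and /t/, so it deletes. /u/ is a high vowel flanked by voiceless consonants /p/ and /s/, so it deletes. /u/ is a high vowel flanked by voiceless consonants /h/ and /k/, so it deletes. → [wttpstulhkme].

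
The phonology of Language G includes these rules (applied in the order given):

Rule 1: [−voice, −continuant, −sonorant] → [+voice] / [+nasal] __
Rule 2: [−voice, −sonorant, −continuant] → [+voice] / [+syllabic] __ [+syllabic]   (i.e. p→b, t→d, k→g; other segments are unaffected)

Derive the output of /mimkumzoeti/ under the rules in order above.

Rule 1 (post-nasal voicing): /k/ is a voiceless stop immediately after the nasal /m/, so it voices to [g]. /mimkumzoeti/ → mimgumzoeti.
Rule 2 (intervocalic voicing): /t/ is a voiceless stop between vowels /e/ and /i/, so it voices to [d]. /mimgumzoeti/ → mimgumzoedi.

mimgumzoedi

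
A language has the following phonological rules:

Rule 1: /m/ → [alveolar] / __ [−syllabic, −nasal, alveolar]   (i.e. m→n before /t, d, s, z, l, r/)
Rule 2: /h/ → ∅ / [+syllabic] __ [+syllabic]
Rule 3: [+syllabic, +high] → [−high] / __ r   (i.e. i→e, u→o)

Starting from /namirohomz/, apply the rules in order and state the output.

nameroonz

Rule 1 (nasal place assimilation): /m/ precedes the alveolar consonant /z/, so it assimilates in place to [n]. /namirohomz/ → namirohonz.
Rule 2 (intervocalic h-deletion): /h/ occurs between vowels /o/ and /o/, so it deletes. /namirohonz/ → namiroonz.
Rule 3 (pre-rhotic lowering): /i/ is a high vowel immediately before /r/, so it lowers to [e]. /namiroonz/ → nameroonz.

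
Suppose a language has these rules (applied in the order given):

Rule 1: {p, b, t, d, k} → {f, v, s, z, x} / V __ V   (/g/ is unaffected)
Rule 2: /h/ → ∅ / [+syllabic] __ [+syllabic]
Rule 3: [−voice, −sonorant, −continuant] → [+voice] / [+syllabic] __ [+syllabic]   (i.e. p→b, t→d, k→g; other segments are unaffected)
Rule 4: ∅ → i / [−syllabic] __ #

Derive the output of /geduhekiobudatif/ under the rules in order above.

Rule 1 (intervocalic spirantization): /d/ is a stop between vowels /e/ and /u/, so it spirantizes to the fricative [z]. /k/ is a stop between vowels /e/ and /i/, so it spirantizes to the fricative [x]. /b/ is a stop between vowels /o/ and /u/, so it spirantizes to the fricative [v]. /d/ is a stop between vowels /u/ and /a/, so it spirantizes to the fricative [z]. /t/ is a stop between vowels /a/ and /i/, so it spirantizes to the fricative [s]. /geduhekiobudatif/ → gezuhexiovuzasif.
Rule 2 (intervocalic h-deletion): /h/ occurs between vowels /u/ and /e/, so it deletes. /gezuhexiovuzasif/ → gezuexiovuzasif.
Rule 3 (intervocalic voicing): no segment meets the environment; /gezuexiovuzasif/ is unchanged.
Rule 4 (final i-epenthesis): the form ends in the consonant /f/, so [i] is inserted word-finally. /gezuexiovuzasif/ → gezuexiovuzasifi.

gezuexiovuzasifi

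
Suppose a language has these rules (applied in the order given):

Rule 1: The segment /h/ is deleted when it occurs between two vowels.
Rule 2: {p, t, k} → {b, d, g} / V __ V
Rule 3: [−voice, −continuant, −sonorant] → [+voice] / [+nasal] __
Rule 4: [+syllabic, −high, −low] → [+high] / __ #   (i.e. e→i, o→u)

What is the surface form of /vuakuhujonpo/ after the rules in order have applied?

Rule 1 (intervocalic h-deletion): /h/ occurs between vowels /u/ and /u/, so it deletes. /vuakuhujonpo/ → vuakuujonpo.
Rule 2 (intervocalic voicing): /k/ is a voiceless stop between vowels /a/ and /u/, so it voices to [g]. /vuakuujonpo/ → vuaguujonpo.
Rule 3 (post-nasal voicing): /p/ is a voiceless stop immediately after the nasal /n/, so it voices to [b]. /vuaguujonpo/ → vuaguujonbo.
Rule 4 (final vowel raising): /o/ is a mid vowel in word-final position, so it raises to [u]. /vuaguujonbo/ → vuaguujonbu.

vuaguujonbu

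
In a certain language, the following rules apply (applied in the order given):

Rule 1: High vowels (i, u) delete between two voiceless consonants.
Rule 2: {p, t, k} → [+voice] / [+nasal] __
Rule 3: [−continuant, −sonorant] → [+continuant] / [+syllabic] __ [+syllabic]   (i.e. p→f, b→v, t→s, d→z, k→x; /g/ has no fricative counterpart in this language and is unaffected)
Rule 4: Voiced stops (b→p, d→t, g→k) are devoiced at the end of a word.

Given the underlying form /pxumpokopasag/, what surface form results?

Rule 1 (high vowel syncope): no segment meets the environment; /pxumpokopasag/ is unchanged.
Rule 2 (post-nasal voicing): /p/ is a voiceless stop immediately after the nasal /m/, so it voices to [b]. /pxumpokopasag/ → pxumbokopasag.
Rule 3 (intervocalic spirantization): /k/ is a stop between vowels /o/ and /o/, so it spirantizes to the fricative [x]. /p/ is a stop between vowels /o/ and /a/, so it spirantizes to the fricative [f]. /pxumbokopasag/ → pxumboxofasag.
Rule 4 (final devoicing): /g/ is a voiced stop in word-final position, so it devoices to [k]. /pxumboxofasag/ → pxumboxofasak.

pxumboxofasak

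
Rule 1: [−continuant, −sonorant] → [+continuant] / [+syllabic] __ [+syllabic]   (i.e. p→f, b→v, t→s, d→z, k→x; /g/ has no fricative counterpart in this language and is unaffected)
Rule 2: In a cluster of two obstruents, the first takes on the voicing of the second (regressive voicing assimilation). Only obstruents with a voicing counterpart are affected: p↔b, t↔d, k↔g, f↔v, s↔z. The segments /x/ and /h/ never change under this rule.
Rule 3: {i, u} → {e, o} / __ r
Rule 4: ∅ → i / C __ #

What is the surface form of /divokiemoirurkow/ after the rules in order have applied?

divoxiemoerorkowi

Rule 1 (intervocalic spirantization): /k/ is a stop between vowels /o/ and /i/, so it spirantizes to the fricative [x]. /divokiemoirurkow/ → divoxiemoirurkow.
Rule 2 (regressive voicing assimilation): no segment meets the environment; /divoxiemoirurkow/ is unchanged.
Rule 3 (pre-rhotic lowering): /i/ is a high vowel immediately before /r/, so it lowers to [e]. /u/ is a high vowel immediately before /r/, so it lowers to [o]. /divoxiemoirurkow/ → divoxiemoerorkow.
Rule 4 (final i-epenthesis): the form ends in the consonant /w/, so [i] is inserted word-finally. /divoxiemoerorkow/ → divoxiemoerorkowi.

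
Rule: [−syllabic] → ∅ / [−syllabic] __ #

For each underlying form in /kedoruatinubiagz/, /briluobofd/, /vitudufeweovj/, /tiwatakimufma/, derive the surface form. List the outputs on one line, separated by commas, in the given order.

kedoruatinubiag, briluobof, vitudufeweov, tiwatakimufma

/kedoruatinubiagz/: /z/ is the second consonant of a word-final cluster /gz/, so it deletes. → [kedoruatinubiag].
/briluobofd/: /d/ is the second consonant of a word-final cluster /fd/, so it deletes. → [briluobof].
/vitudufeweovj/: /j/ is the second consonant of a word-final cluster /vj/, so it deletes. → [vitudufeweov].
/tiwatakimufma/: the rule's environment is not met; surfaces unchanged as [tiwatakimufma].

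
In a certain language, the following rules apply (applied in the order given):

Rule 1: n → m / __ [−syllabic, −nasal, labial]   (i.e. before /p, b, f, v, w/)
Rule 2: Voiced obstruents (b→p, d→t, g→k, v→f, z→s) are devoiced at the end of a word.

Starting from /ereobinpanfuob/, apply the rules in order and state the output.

ereobimpamfuop

Rule 1 (nasal place assimilation): /n/ precedes the labial consonant /p/, so it assimilates in place to [m]. /n/ precedes the labial consonant /f/, so it assimilates in place to [m]. /ereobinpanfuob/ → ereobimpamfuob.
Rule 2 (final devoicing): /b/ is a voiced obstruent in word-final position, so it devoices to [p]. /ereobimpamfuob/ → ereobimpamfuop.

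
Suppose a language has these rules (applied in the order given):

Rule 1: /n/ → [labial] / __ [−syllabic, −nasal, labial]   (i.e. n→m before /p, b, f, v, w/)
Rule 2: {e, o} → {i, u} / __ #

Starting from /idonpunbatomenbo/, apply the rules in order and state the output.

Rule 1 (nasal place assimilation): /n/ precedes the labial consonant /p/, so it assimilates in place to [m]. /n/ precedes the labial consonant /b/, so it assimilates in place to [m]. /n/ precedes the labial consonant /b/, so it assimilates in place to [m]. /idonpunbatomenbo/ → idompumbatomembo.
Rule 2 (final vowel raising): /o/ is a mid vowel in word-final position, so it raises to [u]. /idompumbatomembo/ → idompumbatomembu.

idompumbatomembu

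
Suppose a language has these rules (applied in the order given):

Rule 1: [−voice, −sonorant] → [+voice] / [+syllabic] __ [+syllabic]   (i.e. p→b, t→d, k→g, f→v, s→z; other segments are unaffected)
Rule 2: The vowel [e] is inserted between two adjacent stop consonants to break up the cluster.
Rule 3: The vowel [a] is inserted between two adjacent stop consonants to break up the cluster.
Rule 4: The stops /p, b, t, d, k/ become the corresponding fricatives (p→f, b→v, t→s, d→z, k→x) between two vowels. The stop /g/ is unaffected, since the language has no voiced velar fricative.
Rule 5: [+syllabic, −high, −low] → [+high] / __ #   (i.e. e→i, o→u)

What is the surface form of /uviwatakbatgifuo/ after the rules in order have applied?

uviwazaxevasegivuu

Rule 1 (intervocalic voicing): /t/ is a voiceless obstruent between vowels /a/ and /a/, so it voices to [d]. /f/ is a voiceless obstruent between vowels /i/ and /u/, so it voices to [v]. /uviwatakbatgifuo/ → uviwadakbatgivuo.
Rule 2 (stop-cluster e-epenthesis): /k/ and /b/ form a stop–stop cluster, so [e] is inserted between them. /t/ and /g/ form a stop–stop cluster, so [e] is inserted between them. /uviwadakbatgivuo/ → uviwadakebategivuo.
Rule 3 (stop-cluster a-epenthesis): no segment meets the environment; /uviwadakebategivuo/ is unchanged.
Rule 4 (intervocalic spirantization): /d/ is a stop between vowels /a/ and /a/, so it spirantizes to the fricative [z]. /k/ is a stop between vowels /a/ and /e/, so it spirantizes to the fricative [x]. /b/ is a stop between vowels /e/ and /a/, so it spirantizes to the fricative [v]. /t/ is a stop between vowels /a/ and /e/, so it spirantizes to the fricative [s]. /uviwadakebategivuo/ → uviwazaxevasegivuo.
Rule 5 (final vowel raising): /o/ is a mid vowel in word-final position, so it raises to [u]. /uviwazaxevasegivuo/ → uviwazaxevasegivuu.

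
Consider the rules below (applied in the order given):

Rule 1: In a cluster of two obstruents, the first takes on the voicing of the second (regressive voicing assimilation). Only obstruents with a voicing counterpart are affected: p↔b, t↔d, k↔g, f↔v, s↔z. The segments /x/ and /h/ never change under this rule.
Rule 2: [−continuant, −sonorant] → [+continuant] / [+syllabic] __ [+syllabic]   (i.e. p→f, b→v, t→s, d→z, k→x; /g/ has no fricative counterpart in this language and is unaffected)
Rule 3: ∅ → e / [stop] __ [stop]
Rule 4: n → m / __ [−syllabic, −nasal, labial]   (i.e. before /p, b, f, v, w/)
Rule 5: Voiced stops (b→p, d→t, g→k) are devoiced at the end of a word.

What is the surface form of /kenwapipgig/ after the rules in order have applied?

kemwafibegik

Rule 1 (regressive voicing assimilation): /p/ precedes the voiced obstruent /g/, so it voices to [b] by assimilation. /kenwapipgig/ → kenwapibgig.
Rule 2 (intervocalic spirantization): /p/ is a stop between vowels /a/ and /i/, so it spirantizes to the fricative [f]. /kenwapibgig/ → kenwafibgig.
Rule 3 (stop-cluster e-epenthesis): /b/ and /g/ form a stop–stop cluster, so [e] is inserted between them. /kenwafibgig/ → kenwafibegig.
Rule 4 (nasal place assimilation): /n/ precedes the labial consonant /w/, so it assimilates in place to [m]. /kenwafibegig/ → kemwafibegig.
Rule 5 (final devoicing): /g/ is a voiced stop in word-final position, so it devoices to [k]. /kemwafibegig/ → kemwafibegik.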